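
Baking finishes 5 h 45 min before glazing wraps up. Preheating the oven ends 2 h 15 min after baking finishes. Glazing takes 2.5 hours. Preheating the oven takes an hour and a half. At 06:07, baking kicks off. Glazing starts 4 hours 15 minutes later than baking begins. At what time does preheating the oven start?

07:52

Glazing starts at 06:07 + 255 min = 10:22.
Glazing ends at 10:22 + 150 min = 12:52.
Baking ends at 12:52 − 345 min = 07:07.
Preheating the oven ends at 07:07 + 135 min = 09:22.
Preheating the oven starts at 09:22 − 90 min = 07:52.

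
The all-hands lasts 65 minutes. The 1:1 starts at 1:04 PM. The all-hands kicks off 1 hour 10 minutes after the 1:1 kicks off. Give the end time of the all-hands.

The all-hands starts at 1:04 PM + 70 min = 2:14 PM.
The all-hands ends at 2:14 PM + 65 min = 3:19 PM.

3:19 PM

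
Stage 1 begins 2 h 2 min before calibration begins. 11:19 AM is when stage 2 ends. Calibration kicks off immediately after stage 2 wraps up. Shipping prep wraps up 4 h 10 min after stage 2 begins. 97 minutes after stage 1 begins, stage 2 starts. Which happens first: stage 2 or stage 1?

stage 1

Calibration starts at 11:19 AM.
Stage 1 starts at 11:19 AM − 122 min = 9:17 AM.
Stage 2 starts at 9:17 AM + 97 min = 10:54 AM.
Stage 2 starts at 10:54 AM and stage 1 starts at 9:17 AM, so stage 1 is first.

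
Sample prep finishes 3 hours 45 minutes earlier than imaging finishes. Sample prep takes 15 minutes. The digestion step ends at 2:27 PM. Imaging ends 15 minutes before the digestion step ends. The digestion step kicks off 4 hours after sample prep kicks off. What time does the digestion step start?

Imaging ends at 2:27 PM − 15 min = 2:12 PM.
Sample prep ends at 2:12 PM − 225 min = 10:27 AM.
Sample prep starts at 10:27 AM − 15 min = 10:12 AM.
The digestion step starts at 10:12 AM + 240 min = 2:12 PM.

2:12 PM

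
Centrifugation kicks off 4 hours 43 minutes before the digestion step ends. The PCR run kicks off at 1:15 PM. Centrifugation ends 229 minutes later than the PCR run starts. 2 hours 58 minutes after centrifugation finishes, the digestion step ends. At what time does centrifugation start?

Centrifugation ends at 1:15 PM + 229 min = 5:04 PM.
The digestion step ends at 5:04 PM + 178 min = 8:02 PM.
Centrifugation starts at 8:02 PM − 283 min = 3:19 PM.

3:19 PM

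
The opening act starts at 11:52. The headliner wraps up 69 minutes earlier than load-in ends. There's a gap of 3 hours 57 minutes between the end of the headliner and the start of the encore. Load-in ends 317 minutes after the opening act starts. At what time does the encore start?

Load-in ends at 11:52 + 317 min = 17:09.
The headliner ends at 17:09 − 69 min = 16:00.
The encore starts at 16:00 + 237 min = 19:57.

19:57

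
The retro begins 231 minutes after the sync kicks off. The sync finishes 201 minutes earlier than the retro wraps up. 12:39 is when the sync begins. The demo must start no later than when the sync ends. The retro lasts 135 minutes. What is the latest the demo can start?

The retro starts at 12:39 + 231 min = 16:30.
The retro ends at 16:30 + 135 min = 18:45.
The sync ends at 18:45 − 201 min = 15:24.
The demo is bounded by the sync, so the latest it can start is 15:24.

15:24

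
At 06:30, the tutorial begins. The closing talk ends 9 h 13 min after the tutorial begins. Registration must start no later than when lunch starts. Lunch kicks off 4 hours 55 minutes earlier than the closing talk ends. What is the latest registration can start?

10:48

The closing talk ends at 06:30 + 553 min = 15:43.
Lunch starts at 15:43 − 295 min = 10:48.
Registration is bounded by lunch, so the latest it can start is 10:48.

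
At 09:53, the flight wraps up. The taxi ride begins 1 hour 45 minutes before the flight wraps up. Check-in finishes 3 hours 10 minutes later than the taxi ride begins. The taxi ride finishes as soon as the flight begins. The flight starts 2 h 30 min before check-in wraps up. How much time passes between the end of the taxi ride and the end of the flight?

65 minutes

The taxi ride starts at 09:53 − 105 min = 08:08.
Check-in ends at 08:08 + 190 min = 11:18.
The flight starts at 11:18 − 150 min = 08:48.
So the taxi ride ends at 08:48.
From 08:48 to 09:53 is 65 minutes.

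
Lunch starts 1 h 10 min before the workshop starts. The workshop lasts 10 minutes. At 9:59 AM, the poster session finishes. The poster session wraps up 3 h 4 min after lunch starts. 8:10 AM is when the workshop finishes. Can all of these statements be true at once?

No

The workshop starts at 8:10 AM − 10 min = 8:00 AM.
Lunch starts at 8:00 AM − 70 min = 6:50 AM.
The poster session ends at 6:50 AM + 184 min = 9:54 AM.
But the poster session is also said to end at 9:59 AM — a 5-minute conflict.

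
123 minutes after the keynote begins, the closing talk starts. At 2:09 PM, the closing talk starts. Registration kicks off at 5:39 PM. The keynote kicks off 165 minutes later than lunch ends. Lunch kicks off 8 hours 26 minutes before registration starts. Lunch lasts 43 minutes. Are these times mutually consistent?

Lunch starts at 5:39 PM − 506 min = 9:13 AM.
Lunch ends at 9:13 AM + 43 min = 9:56 AM.
The keynote starts at 9:56 AM + 165 min = 12:41 PM.
The closing talk starts at 12:41 PM + 123 min = 2:44 PM.
But the closing talk is also said to start at 2:09 PM — a 35-minute conflict.

No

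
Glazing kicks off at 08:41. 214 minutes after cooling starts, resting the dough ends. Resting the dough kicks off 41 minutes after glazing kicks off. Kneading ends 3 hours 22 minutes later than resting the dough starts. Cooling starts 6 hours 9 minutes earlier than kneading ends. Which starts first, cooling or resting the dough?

cooling

Resting the dough starts at 08:41 + 41 min = 09:22.
Kneading ends at 09:22 + 202 min = 12:44.
Cooling starts at 12:44 − 369 min = 06:35.
Cooling starts at 06:35 and resting the dough starts at 09:22, so cooling is first.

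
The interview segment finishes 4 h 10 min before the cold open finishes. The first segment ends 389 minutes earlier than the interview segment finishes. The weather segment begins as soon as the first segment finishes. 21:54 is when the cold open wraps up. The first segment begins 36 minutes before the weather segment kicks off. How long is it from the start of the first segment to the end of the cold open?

11 hours 15 minutes

The interview segment ends at 21:54 − 250 min = 17:44.
The first segment ends at 17:44 − 389 min = 11:15.
So the weather segment starts at 11:15.
The first segment starts at 11:15 − 36 min = 10:39.
From 10:39 to 21:54 is 11 hours 15 minutes.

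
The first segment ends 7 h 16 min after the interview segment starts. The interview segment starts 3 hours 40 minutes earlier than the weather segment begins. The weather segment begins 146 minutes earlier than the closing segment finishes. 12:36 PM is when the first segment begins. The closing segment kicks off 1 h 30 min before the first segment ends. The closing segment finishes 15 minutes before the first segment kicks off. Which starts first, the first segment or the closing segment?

the closing segment

The closing segment ends at 12:36 PM − 15 min = 12:21 PM.
The weather segment starts at 12:21 PM − 146 min = 9:55 AM.
The interview segment starts at 9:55 AM − 220 min = 6:15 AM.
The first segment ends at 6:15 AM + 436 min = 1:31 PM.
The closing segment starts at 1:31 PM − 90 min = 12:01 PM.
The first segment starts at 12:36 PM and the closing segment starts at 12:01 PM, so the closing segment is first.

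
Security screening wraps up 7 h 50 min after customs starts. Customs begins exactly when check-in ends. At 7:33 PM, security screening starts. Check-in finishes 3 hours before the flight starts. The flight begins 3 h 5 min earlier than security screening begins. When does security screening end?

9:18 PM

The flight starts at 7:33 PM − 185 min = 4:28 PM.
Check-in ends at 4:28 PM − 180 min = 1:28 PM.
So customs starts at 1:28 PM.
Security screening ends at 1:28 PM + 470 min = 9:18 PM.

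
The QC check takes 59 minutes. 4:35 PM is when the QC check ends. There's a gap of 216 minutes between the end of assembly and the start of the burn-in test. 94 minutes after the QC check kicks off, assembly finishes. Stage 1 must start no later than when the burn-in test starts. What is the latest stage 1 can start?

8:46 PM

The QC check starts at 4:35 PM − 59 min = 3:36 PM.
Assembly ends at 3:36 PM + 94 min = 5:10 PM.
The burn-in test starts at 5:10 PM + 216 min = 8:46 PM.
Stage 1 is bounded by the burn-in test, so the latest it can start is 8:46 PM.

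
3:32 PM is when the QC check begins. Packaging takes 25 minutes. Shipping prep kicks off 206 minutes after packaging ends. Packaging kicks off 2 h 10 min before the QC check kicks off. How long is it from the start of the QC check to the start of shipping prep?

101 minutes

Packaging starts at 3:32 PM − 130 min = 1:22 PM.
Packaging ends at 1:22 PM + 25 min = 1:47 PM.
Shipping prep starts at 1:47 PM + 206 min = 5:13 PM.
From 3:32 PM to 5:13 PM is 101 minutes.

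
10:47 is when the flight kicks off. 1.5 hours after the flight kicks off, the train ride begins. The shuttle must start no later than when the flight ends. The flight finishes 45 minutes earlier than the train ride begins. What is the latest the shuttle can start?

The train ride starts at 10:47 + 90 min = 12:17.
The flight ends at 12:17 − 45 min = 11:32.
The shuttle is bounded by the flight, so the latest it can start is 11:32.

11:32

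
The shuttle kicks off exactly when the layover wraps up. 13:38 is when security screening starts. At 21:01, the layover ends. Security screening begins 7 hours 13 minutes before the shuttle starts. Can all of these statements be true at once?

The shuttle starts at 21:01.
Security screening starts at 21:01 − 433 min = 13:48.
But security screening is also said to start at 13:38 — a 10-minute conflict.

No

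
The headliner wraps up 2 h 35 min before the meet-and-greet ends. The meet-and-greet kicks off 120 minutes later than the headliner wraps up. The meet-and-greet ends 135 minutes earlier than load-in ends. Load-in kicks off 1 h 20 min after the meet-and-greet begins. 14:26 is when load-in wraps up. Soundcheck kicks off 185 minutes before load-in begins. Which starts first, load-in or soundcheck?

The meet-and-greet ends at 14:26 − 135 min = 12:11.
The headliner ends at 12:11 − 155 min = 09:36.
The meet-and-greet starts at 09:36 + 120 min = 11:36.
Load-in starts at 11:36 + 80 min = 12:56.
Soundcheck starts at 12:56 − 185 min = 09:51.
Load-in starts at 12:56 and soundcheck starts at 09:51, so soundcheck is first.

soundcheck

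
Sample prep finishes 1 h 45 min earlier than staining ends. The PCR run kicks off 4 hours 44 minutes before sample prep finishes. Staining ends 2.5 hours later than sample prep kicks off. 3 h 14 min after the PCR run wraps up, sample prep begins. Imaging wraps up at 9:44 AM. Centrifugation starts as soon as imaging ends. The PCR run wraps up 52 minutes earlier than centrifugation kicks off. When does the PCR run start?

8:07 AM

Centrifugation starts at 9:44 AM.
The PCR run ends at 9:44 AM − 52 min = 8:52 AM.
Sample prep starts at 8:52 AM + 194 min = 12:06 PM.
Staining ends at 12:06 PM + 150 min = 2:36 PM.
Sample prep ends at 2:36 PM − 105 min = 12:51 PM.
The PCR run starts at 12:51 PM − 284 min = 8:07 AM.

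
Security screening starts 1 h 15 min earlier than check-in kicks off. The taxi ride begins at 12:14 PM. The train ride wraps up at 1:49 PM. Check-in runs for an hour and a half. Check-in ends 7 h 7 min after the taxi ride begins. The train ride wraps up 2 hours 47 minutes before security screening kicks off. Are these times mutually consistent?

Check-in ends at 12:14 PM + 427 min = 7:21 PM.
Check-in starts at 7:21 PM − 90 min = 5:51 PM.
Security screening starts at 5:51 PM − 75 min = 4:36 PM.
The train ride ends at 4:36 PM − 167 min = 1:49 PM.
That matches the stated 1:49 PM, so the schedule is consistent.

Yes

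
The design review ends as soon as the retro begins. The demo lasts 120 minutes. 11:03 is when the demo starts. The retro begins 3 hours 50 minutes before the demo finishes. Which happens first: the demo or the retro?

the retro

The demo ends at 11:03 + 120 min = 13:03.
The retro starts at 13:03 − 230 min = 09:13.
The demo starts at 11:03 and the retro starts at 09:13, so the retro is first.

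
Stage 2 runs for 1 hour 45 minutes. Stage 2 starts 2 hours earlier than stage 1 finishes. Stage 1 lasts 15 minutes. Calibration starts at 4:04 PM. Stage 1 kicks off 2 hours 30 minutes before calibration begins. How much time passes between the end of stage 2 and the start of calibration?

2 h 30 min

Stage 1 starts at 4:04 PM − 150 min = 1:34 PM.
Stage 1 ends at 1:34 PM + 15 min = 1:49 PM.
Stage 2 starts at 1:49 PM − 120 min = 11:49 AM.
Stage 2 ends at 11:49 AM + 105 min = 1:34 PM.
From 1:34 PM to 4:04 PM is 2 h 30 min.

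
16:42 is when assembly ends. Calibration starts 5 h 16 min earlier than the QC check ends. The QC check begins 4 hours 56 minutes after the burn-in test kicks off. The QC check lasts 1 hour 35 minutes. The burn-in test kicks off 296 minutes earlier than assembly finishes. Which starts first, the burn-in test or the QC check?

The burn-in test starts at 16:42 − 296 min = 11:46.
The QC check starts at 11:46 + 296 min = 16:42.
The burn-in test starts at 11:46 and the QC check starts at 16:42, so the burn-in test is first.

the burn-in test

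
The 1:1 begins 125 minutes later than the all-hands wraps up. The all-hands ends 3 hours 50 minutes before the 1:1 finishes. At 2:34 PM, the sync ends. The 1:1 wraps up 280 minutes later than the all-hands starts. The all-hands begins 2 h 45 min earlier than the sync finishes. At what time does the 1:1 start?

The all-hands starts at 2:34 PM − 165 min = 11:49 AM.
The 1:1 ends at 11:49 AM + 280 min = 4:29 PM.
The all-hands ends at 4:29 PM − 230 min = 12:39 PM.
The 1:1 starts at 12:39 PM + 125 min = 2:44 PM.

2:44 PM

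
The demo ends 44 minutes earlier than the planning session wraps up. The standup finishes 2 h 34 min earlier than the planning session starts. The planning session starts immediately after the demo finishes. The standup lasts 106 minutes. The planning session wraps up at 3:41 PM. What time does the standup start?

10:37 AM

The demo ends at 3:41 PM − 44 min = 2:57 PM.
So the planning session starts at 2:57 PM.
The standup ends at 2:57 PM − 154 min = 12:23 PM.
The standup starts at 12:23 PM − 106 min = 10:37 AM.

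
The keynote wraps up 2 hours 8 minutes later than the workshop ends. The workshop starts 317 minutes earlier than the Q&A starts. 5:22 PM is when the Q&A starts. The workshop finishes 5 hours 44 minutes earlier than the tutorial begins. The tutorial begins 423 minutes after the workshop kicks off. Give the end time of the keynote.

3:32 PM

The workshop starts at 5:22 PM − 317 min = 12:05 PM.
The tutorial starts at 12:05 PM + 423 min = 7:08 PM.
The workshop ends at 7:08 PM − 344 min = 1:24 PM.
The keynote ends at 1:24 PM + 128 min = 3:32 PM.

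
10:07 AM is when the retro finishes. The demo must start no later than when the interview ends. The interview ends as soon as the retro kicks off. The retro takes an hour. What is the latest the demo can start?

The retro starts at 10:07 AM − 60 min = 9:07 AM.
So the interview ends at 9:07 AM.
The demo is bounded by the interview, so the latest it can start is 9:07 AM.

9:07 AM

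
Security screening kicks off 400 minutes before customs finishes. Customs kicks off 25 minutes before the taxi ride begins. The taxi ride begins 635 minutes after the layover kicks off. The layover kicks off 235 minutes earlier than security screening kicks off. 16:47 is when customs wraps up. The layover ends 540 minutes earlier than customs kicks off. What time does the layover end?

07:22

Security screening starts at 16:47 − 400 min = 10:07.
The layover starts at 10:07 − 235 min = 06:12.
The taxi ride starts at 06:12 + 635 min = 16:47.
Customs starts at 16:47 − 25 min = 16:22.
The layover ends at 16:22 − 540 min = 07:22.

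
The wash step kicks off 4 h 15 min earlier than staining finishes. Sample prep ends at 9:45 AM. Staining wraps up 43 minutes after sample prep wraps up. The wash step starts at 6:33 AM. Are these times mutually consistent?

Staining ends at 9:45 AM + 43 min = 10:28 AM.
The wash step starts at 10:28 AM − 255 min = 6:13 AM.
But the wash step is also said to start at 6:33 AM — a 20-minute conflict.

No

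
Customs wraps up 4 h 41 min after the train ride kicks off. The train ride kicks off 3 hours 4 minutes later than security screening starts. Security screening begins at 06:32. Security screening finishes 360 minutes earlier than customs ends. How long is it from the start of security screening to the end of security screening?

The train ride starts at 06:32 + 184 min = 09:36.
Customs ends at 09:36 + 281 min = 14:17.
Security screening ends at 14:17 − 360 min = 08:17.
From 06:32 to 08:17 is 1 hour 45 minutes.

1 hour 45 minutes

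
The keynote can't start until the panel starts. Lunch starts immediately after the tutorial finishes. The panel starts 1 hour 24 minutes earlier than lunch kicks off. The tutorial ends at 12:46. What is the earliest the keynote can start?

Lunch starts at 12:46.
The panel starts at 12:46 − 84 min = 11:22.
The keynote is bounded by the panel, so the earliest it can start is 11:22.

11:22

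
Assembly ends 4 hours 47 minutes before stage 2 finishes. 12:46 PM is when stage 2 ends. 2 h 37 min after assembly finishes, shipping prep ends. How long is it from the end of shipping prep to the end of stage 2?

Assembly ends at 12:46 PM − 287 min = 7:59 AM.
Shipping prep ends at 7:59 AM + 157 min = 10:36 AM.
From 10:36 AM to 12:46 PM is 2 hours 10 minutes.

2 hours 10 minutes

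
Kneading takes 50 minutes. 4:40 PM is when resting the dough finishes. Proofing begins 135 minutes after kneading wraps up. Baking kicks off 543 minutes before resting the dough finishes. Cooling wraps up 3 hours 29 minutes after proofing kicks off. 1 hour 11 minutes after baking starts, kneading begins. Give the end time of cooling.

Baking starts at 4:40 PM − 543 min = 7:37 AM.
Kneading starts at 7:37 AM + 71 min = 8:48 AM.
Kneading ends at 8:48 AM + 50 min = 9:38 AM.
Proofing starts at 9:38 AM + 135 min = 11:53 AM.
Cooling ends at 11:53 AM + 209 min = 3:22 PM.

3:22 PM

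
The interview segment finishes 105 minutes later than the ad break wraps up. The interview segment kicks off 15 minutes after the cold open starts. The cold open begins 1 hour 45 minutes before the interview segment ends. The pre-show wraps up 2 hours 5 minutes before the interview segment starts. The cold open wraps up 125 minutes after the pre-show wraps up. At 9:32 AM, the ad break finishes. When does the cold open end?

9:47 AM

The interview segment ends at 9:32 AM + 105 min = 11:17 AM.
The cold open starts at 11:17 AM − 105 min = 9:32 AM.
The interview segment starts at 9:32 AM + 15 min = 9:47 AM.
The pre-show ends at 9:47 AM − 125 min = 7:42 AM.
The cold open ends at 7:42 AM + 125 min = 9:47 AM.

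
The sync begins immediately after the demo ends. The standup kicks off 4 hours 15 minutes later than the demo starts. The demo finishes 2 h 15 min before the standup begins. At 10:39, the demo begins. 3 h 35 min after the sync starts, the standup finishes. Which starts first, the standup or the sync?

the sync

The standup starts at 10:39 + 255 min = 14:54.
The demo ends at 14:54 − 135 min = 12:39.
So the sync starts at 12:39.
The standup starts at 14:54 and the sync starts at 12:39, so the sync is first.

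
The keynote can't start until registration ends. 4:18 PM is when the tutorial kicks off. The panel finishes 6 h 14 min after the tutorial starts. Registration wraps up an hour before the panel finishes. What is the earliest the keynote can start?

The panel ends at 4:18 PM + 374 min = 10:32 PM.
Registration ends at 10:32 PM − 60 min = 9:32 PM.
The keynote is bounded by registration, so the earliest it can start is 9:32 PM.

9:32 PM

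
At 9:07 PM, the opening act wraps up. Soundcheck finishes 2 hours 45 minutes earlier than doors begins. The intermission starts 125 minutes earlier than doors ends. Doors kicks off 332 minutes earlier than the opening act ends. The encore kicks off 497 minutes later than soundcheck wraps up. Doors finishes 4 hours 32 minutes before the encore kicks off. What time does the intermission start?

Doors starts at 9:07 PM − 332 min = 3:35 PM.
Soundcheck ends at 3:35 PM − 165 min = 12:50 PM.
The encore starts at 12:50 PM + 497 min = 9:07 PM.
Doors ends at 9:07 PM − 272 min = 4:35 PM.
The intermission starts at 4:35 PM − 125 min = 2:30 PM.

2:30 PM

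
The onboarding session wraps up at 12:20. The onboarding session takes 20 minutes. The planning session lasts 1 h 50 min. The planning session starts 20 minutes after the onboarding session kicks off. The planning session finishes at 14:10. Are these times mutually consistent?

The onboarding session starts at 12:20 − 20 min = 12:00.
The planning session starts at 12:00 + 20 min = 12:20.
The planning session ends at 12:20 + 110 min = 14:10.
That matches the stated 14:10, so the schedule is consistent.

Yes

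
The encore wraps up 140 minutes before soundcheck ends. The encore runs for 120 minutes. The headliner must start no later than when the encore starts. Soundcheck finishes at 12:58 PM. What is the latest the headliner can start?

The encore ends at 12:58 PM − 140 min = 10:38 AM.
The encore starts at 10:38 AM − 120 min = 8:38 AM.
The headliner is bounded by the encore, so the latest it can start is 8:38 AM.

8:38 AM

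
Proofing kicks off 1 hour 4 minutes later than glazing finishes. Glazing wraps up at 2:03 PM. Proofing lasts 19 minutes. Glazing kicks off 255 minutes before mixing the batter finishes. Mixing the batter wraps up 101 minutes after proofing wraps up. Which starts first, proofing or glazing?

glazing

Proofing starts at 2:03 PM + 64 min = 3:07 PM.
Proofing ends at 3:07 PM + 19 min = 3:26 PM.
Mixing the batter ends at 3:26 PM + 101 min = 5:07 PM.
Glazing starts at 5:07 PM − 255 min = 12:52 PM.
Proofing starts at 3:07 PM and glazing starts at 12:52 PM, so glazing is first.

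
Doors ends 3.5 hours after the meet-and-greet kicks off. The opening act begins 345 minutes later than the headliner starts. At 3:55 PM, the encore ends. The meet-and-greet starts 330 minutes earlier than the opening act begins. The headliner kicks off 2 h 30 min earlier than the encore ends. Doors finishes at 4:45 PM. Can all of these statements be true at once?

No

The headliner starts at 3:55 PM − 150 min = 1:25 PM.
The opening act starts at 1:25 PM + 345 min = 7:10 PM.
The meet-and-greet starts at 7:10 PM − 330 min = 1:40 PM.
Doors ends at 1:40 PM + 210 min = 5:10 PM.
But doors is also said to end at 4:45 PM — a 25-minute conflict.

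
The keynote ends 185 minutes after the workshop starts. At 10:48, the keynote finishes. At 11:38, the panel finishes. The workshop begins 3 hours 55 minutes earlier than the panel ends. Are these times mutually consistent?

Yes

The workshop starts at 11:38 − 235 min = 07:43.
The keynote ends at 07:43 + 185 min = 10:48.
That matches the stated 10:48, so the schedule is consistent.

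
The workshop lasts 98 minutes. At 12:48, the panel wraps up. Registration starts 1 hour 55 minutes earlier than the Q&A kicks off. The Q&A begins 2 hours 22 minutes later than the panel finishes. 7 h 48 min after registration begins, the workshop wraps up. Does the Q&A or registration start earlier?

registration

The Q&A starts at 12:48 + 142 min = 15:10.
Registration starts at 15:10 − 115 min = 13:15.
The Q&A starts at 15:10 and registration starts at 13:15, so registration is first.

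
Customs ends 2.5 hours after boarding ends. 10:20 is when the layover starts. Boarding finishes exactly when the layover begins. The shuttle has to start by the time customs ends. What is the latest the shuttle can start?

Boarding ends at 10:20.
Customs ends at 10:20 + 150 min = 12:50.
The shuttle is bounded by customs, so the latest it can start is 12:50.

12:50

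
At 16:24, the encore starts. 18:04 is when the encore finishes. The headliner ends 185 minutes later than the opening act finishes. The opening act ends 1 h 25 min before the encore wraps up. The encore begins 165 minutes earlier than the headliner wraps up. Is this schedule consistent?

The opening act ends at 18:04 − 85 min = 16:39.
The headliner ends at 16:39 + 185 min = 19:44.
The encore starts at 19:44 − 165 min = 16:59.
But the encore is also said to start at 16:24 — a 35-minute conflict.

No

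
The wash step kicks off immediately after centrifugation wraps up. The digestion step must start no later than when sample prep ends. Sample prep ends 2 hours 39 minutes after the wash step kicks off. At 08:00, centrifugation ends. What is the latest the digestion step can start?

10:39

The wash step starts at 08:00.
Sample prep ends at 08:00 + 159 min = 10:39.
The digestion step is bounded by sample prep, so the latest it can start is 10:39.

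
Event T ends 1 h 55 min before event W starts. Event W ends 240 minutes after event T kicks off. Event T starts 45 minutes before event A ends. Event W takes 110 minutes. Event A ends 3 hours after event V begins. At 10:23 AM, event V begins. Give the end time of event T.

12:53 PM

Event A ends at 10:23 AM + 180 min = 1:23 PM.
Event T starts at 1:23 PM − 45 min = 12:38 PM.
Event W ends at 12:38 PM + 240 min = 4:38 PM.
Event W starts at 4:38 PM − 110 min = 2:48 PM.
Event T ends at 2:48 PM − 115 min = 12:53 PM.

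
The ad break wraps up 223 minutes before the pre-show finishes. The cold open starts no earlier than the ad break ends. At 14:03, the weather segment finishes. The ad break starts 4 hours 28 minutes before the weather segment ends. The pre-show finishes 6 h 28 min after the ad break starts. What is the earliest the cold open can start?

The ad break starts at 14:03 − 268 min = 09:35.
The pre-show ends at 09:35 + 388 min = 16:03.
The ad break ends at 16:03 − 223 min = 12:20.
The cold open is bounded by the ad break, so the earliest it can start is 12:20.

12:20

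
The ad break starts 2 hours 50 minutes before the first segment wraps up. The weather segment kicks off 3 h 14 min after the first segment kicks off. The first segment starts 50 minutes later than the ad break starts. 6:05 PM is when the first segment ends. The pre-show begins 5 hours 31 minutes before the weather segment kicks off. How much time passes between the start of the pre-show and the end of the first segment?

The ad break starts at 6:05 PM − 170 min = 3:15 PM.
The first segment starts at 3:15 PM + 50 min = 4:05 PM.
The weather segment starts at 4:05 PM + 194 min = 7:19 PM.
The pre-show starts at 7:19 PM − 331 min = 1:48 PM.
From 1:48 PM to 6:05 PM is 257 minutes.

257 minutes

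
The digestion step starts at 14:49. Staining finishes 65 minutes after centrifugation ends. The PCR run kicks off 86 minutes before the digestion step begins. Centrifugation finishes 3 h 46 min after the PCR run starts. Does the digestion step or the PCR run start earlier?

the PCR run

The PCR run starts at 14:49 − 86 min = 13:23.
The digestion step starts at 14:49 and the PCR run starts at 13:23, so the PCR run is first.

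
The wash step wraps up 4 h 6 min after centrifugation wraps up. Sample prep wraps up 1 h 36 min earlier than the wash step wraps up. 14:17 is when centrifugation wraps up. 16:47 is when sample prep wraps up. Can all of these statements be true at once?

Yes

The wash step ends at 14:17 + 246 min = 18:23.
Sample prep ends at 18:23 − 96 min = 16:47.
That matches the stated 16:47, so the schedule is consistent.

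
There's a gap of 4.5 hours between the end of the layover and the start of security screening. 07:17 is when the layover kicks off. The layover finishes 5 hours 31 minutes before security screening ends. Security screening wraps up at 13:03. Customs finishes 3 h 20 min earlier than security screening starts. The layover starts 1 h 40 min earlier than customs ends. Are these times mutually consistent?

No

The layover ends at 13:03 − 331 min = 07:32.
Security screening starts at 07:32 + 270 min = 12:02.
Customs ends at 12:02 − 200 min = 08:42.
The layover starts at 08:42 − 100 min = 07:02.
But the layover is also said to start at 07:17 — a 15-minute conflict.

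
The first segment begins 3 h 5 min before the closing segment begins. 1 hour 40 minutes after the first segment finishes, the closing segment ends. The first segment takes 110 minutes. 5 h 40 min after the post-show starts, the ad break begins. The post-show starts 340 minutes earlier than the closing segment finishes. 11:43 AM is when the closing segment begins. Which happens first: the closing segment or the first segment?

The first segment starts at 11:43 AM − 185 min = 8:38 AM.
The closing segment starts at 11:43 AM and the first segment starts at 8:38 AM, so the first segment is first.

the first segment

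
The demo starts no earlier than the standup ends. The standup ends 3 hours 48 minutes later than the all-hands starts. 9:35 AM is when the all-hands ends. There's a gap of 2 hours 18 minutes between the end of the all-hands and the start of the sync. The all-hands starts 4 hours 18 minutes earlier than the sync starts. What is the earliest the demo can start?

The sync starts at 9:35 AM + 138 min = 11:53 AM.
The all-hands starts at 11:53 AM − 258 min = 7:35 AM.
The standup ends at 7:35 AM + 228 min = 11:23 AM.
The demo is bounded by the standup, so the earliest it can start is 11:23 AM.

11:23 AM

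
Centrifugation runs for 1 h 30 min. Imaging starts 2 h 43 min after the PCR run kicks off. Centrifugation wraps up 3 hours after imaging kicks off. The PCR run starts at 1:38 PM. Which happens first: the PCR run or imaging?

Imaging starts at 1:38 PM + 163 min = 4:21 PM.
The PCR run starts at 1:38 PM and imaging starts at 4:21 PM, so the PCR run is first.

the PCR run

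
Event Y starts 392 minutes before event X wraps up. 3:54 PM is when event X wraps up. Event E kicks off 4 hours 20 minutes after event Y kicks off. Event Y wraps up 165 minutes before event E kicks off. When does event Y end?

Event Y starts at 3:54 PM − 392 min = 9:22 AM.
Event E starts at 9:22 AM + 260 min = 1:42 PM.
Event Y ends at 1:42 PM − 165 min = 10:57 AM.

10:57 AM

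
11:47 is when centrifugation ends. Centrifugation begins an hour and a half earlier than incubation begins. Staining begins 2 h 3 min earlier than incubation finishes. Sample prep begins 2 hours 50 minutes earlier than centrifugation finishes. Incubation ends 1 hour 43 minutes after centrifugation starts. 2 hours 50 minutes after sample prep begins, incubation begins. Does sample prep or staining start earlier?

sample prep

Sample prep starts at 11:47 − 170 min = 08:57.
Incubation starts at 08:57 + 170 min = 11:47.
Centrifugation starts at 11:47 − 90 min = 10:17.
Incubation ends at 10:17 + 103 min = 12:00.
Staining starts at 12:00 − 123 min = 09:57.
Sample prep starts at 08:57 and staining starts at 09:57, so sample prep is first.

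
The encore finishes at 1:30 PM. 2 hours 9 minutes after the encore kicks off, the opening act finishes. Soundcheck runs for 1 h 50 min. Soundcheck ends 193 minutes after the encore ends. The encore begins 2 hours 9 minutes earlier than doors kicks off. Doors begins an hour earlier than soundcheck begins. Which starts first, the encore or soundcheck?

Soundcheck ends at 1:30 PM + 193 min = 4:43 PM.
Soundcheck starts at 4:43 PM − 110 min = 2:53 PM.
Doors starts at 2:53 PM − 60 min = 1:53 PM.
The encore starts at 1:53 PM − 129 min = 11:44 AM.
The encore starts at 11:44 AM and soundcheck starts at 2:53 PM, so the encore is first.

the encore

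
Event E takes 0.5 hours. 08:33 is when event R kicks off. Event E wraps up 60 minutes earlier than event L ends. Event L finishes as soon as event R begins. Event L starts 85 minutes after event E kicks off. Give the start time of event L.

08:28

Event L ends at 08:33.
Event E ends at 08:33 − 60 min = 07:33.
Event E starts at 07:33 − 30 min = 07:03.
Event L starts at 07:03 + 85 min = 08:28.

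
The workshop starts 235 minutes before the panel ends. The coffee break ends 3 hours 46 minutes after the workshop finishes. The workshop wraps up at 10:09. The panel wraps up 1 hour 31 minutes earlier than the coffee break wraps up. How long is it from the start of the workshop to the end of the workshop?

The coffee break ends at 10:09 + 226 min = 13:55.
The panel ends at 13:55 − 91 min = 12:24.
The workshop starts at 12:24 − 235 min = 08:29.
From 08:29 to 10:09 is 1 h 40 min.

1 h 40 min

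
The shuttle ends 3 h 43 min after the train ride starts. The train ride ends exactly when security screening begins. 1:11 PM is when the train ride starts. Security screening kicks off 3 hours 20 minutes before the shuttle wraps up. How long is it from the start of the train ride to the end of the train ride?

The shuttle ends at 1:11 PM + 223 min = 4:54 PM.
Security screening starts at 4:54 PM − 200 min = 1:34 PM.
So the train ride ends at 1:34 PM.
From 1:11 PM to 1:34 PM is 23 minutes.

23 minutes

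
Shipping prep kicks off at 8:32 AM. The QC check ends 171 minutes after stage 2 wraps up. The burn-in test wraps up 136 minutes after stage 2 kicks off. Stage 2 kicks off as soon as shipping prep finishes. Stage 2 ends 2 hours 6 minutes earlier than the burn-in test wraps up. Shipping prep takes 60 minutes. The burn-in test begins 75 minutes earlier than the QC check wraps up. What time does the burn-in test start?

Shipping prep ends at 8:32 AM + 60 min = 9:32 AM.
So stage 2 starts at 9:32 AM.
The burn-in test ends at 9:32 AM + 136 min = 11:48 AM.
Stage 2 ends at 11:48 AM − 126 min = 9:42 AM.
The QC check ends at 9:42 AM + 171 min = 12:33 PM.
The burn-in test starts at 12:33 PM − 75 min = 11:18 AM.

11:18 AM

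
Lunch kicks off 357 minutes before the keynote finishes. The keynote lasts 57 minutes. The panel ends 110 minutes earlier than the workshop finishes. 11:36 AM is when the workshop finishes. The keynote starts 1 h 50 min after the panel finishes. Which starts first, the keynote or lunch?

lunch

The panel ends at 11:36 AM − 110 min = 9:46 AM.
The keynote starts at 9:46 AM + 110 min = 11:36 AM.
The keynote ends at 11:36 AM + 57 min = 12:33 PM.
Lunch starts at 12:33 PM − 357 min = 6:36 AM.
The keynote starts at 11:36 AM and lunch starts at 6:36 AM, so lunch is first.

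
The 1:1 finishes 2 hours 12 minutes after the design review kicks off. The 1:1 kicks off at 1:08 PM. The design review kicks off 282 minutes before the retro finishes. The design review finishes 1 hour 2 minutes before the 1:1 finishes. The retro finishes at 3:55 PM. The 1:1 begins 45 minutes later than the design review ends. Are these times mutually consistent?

The design review starts at 3:55 PM − 282 min = 11:13 AM.
The 1:1 ends at 11:13 AM + 132 min = 1:25 PM.
The design review ends at 1:25 PM − 62 min = 12:23 PM.
The 1:1 starts at 12:23 PM + 45 min = 1:08 PM.
That matches the stated 1:08 PM, so the schedule is consistent.

Yes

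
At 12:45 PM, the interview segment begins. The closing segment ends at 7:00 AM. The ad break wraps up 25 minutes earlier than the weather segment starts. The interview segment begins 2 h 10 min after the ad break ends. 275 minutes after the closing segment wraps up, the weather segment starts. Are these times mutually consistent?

No

The weather segment starts at 7:00 AM + 275 min = 11:35 AM.
The ad break ends at 11:35 AM − 25 min = 11:10 AM.
The interview segment starts at 11:10 AM + 130 min = 1:20 PM.
But the interview segment is also said to start at 12:45 PM — a 35-minute conflict.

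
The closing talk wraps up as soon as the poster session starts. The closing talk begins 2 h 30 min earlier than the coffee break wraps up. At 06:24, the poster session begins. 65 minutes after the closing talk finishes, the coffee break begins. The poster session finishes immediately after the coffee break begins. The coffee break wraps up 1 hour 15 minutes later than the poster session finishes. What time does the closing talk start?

06:14

The closing talk ends at 06:24.
The coffee break starts at 06:24 + 65 min = 07:29.
So the poster session ends at 07:29.
The coffee break ends at 07:29 + 75 min = 08:44.
The closing talk starts at 08:44 − 150 min = 06:14.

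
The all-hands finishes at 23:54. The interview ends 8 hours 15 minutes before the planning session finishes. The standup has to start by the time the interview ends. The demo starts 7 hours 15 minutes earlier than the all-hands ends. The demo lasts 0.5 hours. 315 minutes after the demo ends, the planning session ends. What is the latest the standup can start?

14:09

The demo starts at 23:54 − 435 min = 16:39.
The demo ends at 16:39 + 30 min = 17:09.
The planning session ends at 17:09 + 315 min = 22:24.
The interview ends at 22:24 − 495 min = 14:09.
The standup is bounded by the interview, so the latest it can start is 14:09.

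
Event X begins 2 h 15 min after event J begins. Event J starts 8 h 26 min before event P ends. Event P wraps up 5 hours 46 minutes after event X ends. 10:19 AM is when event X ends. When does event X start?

9:54 AM

Event P ends at 10:19 AM + 346 min = 4:05 PM.
Event J starts at 4:05 PM − 506 min = 7:39 AM.
Event X starts at 7:39 AM + 135 min = 9:54 AM.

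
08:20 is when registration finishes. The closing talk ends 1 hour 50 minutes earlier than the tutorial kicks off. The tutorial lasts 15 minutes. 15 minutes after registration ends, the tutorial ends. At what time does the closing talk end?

The tutorial ends at 08:20 + 15 min = 08:35.
The tutorial starts at 08:35 − 15 min = 08:20.
The closing talk ends at 08:20 − 110 min = 06:30.

06:30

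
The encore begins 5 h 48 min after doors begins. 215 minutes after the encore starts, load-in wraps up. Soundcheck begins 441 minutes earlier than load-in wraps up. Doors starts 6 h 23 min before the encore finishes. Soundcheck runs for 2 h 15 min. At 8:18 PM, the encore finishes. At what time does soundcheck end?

6:12 PM

Doors starts at 8:18 PM − 383 min = 1:55 PM.
The encore starts at 1:55 PM + 348 min = 7:43 PM.
Load-in ends at 7:43 PM + 215 min = 11:18 PM.
Soundcheck starts at 11:18 PM − 441 min = 3:57 PM.
Soundcheck ends at 3:57 PM + 135 min = 6:12 PM.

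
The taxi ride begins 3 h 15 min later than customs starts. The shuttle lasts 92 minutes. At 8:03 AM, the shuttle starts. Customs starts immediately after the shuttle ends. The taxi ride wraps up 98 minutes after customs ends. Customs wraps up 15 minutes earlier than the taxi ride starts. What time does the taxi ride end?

2:13 PM

The shuttle ends at 8:03 AM + 92 min = 9:35 AM.
So customs starts at 9:35 AM.
The taxi ride starts at 9:35 AM + 195 min = 12:50 PM.
Customs ends at 12:50 PM − 15 min = 12:35 PM.
The taxi ride ends at 12:35 PM + 98 min = 2:13 PM.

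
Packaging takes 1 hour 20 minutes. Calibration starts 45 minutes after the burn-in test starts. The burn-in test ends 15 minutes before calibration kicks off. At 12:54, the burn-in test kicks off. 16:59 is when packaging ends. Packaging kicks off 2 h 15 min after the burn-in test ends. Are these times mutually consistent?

Yes

Calibration starts at 12:54 + 45 min = 13:39.
The burn-in test ends at 13:39 − 15 min = 13:24.
Packaging starts at 13:24 + 135 min = 15:39.
Packaging ends at 15:39 + 80 min = 16:59.
That matches the stated 16:59, so the schedule is consistent.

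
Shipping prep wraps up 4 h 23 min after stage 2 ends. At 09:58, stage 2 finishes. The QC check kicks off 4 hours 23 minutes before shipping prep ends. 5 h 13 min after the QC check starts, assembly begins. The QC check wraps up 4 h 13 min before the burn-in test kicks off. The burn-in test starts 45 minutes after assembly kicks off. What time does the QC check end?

Shipping prep ends at 09:58 + 263 min = 14:21.
The QC check starts at 14:21 − 263 min = 09:58.
Assembly starts at 09:58 + 313 min = 15:11.
The burn-in test starts at 15:11 + 45 min = 15:56.
The QC check ends at 15:56 − 253 min = 11:43.

11:43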